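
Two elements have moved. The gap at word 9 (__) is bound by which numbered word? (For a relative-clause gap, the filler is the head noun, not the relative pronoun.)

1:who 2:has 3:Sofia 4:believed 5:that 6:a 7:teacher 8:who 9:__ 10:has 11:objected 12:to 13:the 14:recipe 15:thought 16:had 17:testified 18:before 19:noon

7

The marked gap is inside the relative clause, the subject of "objected".
Its filler is the head noun "teacher" (via "who"), at word 7.
(The other dependency links word 1 to a gap after word 15.)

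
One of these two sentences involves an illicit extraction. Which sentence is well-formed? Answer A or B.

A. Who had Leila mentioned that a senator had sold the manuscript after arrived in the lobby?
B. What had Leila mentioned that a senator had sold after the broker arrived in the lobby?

B

In A, the wh-phrase is extracted from inside an adjunct island (introduced by "after"), which blocks movement.
In B, the extraction path crosses only that-complement boundaries, which are transparent.
So B is grammatical.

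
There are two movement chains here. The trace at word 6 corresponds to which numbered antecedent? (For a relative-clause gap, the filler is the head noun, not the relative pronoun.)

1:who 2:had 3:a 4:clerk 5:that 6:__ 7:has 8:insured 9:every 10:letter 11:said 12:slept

4

The marked gap is inside the relative clause, the subject of "insured".
Its filler is the head noun "clerk" (via "that"), at word 4.
(The other dependency links word 1 to a gap after word 11.)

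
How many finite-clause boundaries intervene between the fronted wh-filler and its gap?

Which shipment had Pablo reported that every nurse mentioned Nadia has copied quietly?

2

"which shipment" is extracted from the object of "copied".
Boundaries crossed, outermost first: [that], [Ø] — 2 in total.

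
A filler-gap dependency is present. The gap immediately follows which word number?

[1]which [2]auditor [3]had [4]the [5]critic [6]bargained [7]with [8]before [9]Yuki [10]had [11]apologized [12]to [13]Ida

7

The displaced element is "which auditor" (word 2).
It functions as the object of the preposition "with" of "bargained", so the gap sits immediately after word 7 ("with").
Base order: The critic had bargained with which auditor before Yuki had apologized to Ida.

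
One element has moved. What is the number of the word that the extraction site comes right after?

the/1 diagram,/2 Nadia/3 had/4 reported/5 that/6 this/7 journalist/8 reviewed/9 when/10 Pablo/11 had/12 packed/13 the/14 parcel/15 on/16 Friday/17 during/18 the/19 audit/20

9

The displaced element is "the diagram" (word 2).
It is linked across 1 clause boundary (that).
It functions as the direct object of "reviewed", so the gap sits immediately after word 9 ("reviewed").
Base order: Nadia had reported that this journalist reviewed the diagram when Pablo had packed the parcel on Friday during the audit.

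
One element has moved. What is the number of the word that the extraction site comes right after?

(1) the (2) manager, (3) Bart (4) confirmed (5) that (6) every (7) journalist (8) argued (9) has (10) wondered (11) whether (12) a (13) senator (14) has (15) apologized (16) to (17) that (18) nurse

8

The displaced element is "the manager" (word 2).
It is linked across 2 clause boundaries (that → Ø).
It functions as the subject of "wondered", so the gap sits immediately after word 8 ("argued").
Base order: Bart confirmed that every journalist argued the manager has wondered whether a senator has apologized to that nurse.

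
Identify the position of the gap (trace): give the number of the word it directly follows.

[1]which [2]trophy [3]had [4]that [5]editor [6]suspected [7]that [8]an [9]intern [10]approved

10

The displaced element is "which trophy" (word 2).
It is linked across 1 clause boundary (that).
It functions as the direct object of "approved", so the gap sits immediately after word 10 ("approved").
Base order: That editor had suspected that an intern approved which trophy.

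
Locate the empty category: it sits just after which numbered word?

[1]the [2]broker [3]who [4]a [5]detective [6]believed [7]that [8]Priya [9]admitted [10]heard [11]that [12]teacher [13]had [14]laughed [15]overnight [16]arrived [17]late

The displaced element is "the broker" (word 2).
It is linked across 2 clause boundaries (that → Ø).
It functions as the subject of "heard", so the gap sits immediately after word 9 ("admitted").
Base order: A detective believed that Priya admitted the broker heard that teacher had laughed overnight.

9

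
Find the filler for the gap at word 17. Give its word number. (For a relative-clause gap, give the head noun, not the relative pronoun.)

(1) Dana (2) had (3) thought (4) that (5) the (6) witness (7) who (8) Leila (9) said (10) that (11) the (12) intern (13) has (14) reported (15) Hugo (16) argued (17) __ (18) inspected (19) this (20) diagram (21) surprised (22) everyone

6

The gap at 17 is the subject of "inspected", inside a relative clause.
The relative pronoun is "who" (word 7); it is bound by the head noun immediately before it.
Its filler is the head noun "witness", at word 6.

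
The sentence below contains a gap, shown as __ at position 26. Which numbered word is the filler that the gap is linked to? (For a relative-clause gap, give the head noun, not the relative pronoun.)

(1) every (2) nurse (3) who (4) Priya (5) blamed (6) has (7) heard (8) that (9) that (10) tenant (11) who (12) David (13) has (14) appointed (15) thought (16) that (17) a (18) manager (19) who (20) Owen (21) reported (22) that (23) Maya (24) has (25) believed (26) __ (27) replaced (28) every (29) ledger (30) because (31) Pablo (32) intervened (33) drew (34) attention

18

The gap at 26 is the subject of "replaced", inside a relative clause.
The relative pronoun is "who" (word 19); it is bound by the head noun immediately before it.
Its filler is the head noun "manager", at word 18.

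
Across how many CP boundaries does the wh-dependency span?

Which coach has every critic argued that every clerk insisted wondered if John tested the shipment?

"which coach" is extracted from the subject of "wondered".
Boundaries crossed, outermost first: [that], [Ø] — 2 in total.

2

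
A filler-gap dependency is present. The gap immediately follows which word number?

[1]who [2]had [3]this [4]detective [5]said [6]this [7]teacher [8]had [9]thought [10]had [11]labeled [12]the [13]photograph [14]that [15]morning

9

The displaced element is "who" (word 1).
It is linked across 2 clause boundaries (Ø → Ø).
It functions as the subject of "labeled", so the gap sits immediately after word 9 ("thought").
Base order: This detective had said this teacher had thought that who had labeled the photograph that morning.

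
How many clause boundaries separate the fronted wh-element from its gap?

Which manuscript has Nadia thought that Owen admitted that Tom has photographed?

"which manuscript" is extracted from the object of "photographed".
Boundaries crossed, outermost first: [that], [that] — 2 in total.

2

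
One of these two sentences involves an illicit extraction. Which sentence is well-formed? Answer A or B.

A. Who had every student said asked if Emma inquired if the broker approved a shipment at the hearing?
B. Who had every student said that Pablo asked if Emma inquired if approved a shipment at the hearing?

A

In B, the wh-phrase is extracted from inside a wh-island (introduced by "if"), which blocks movement.
In A, the extraction path crosses only that-complement boundaries, which are transparent.
So A is grammatical.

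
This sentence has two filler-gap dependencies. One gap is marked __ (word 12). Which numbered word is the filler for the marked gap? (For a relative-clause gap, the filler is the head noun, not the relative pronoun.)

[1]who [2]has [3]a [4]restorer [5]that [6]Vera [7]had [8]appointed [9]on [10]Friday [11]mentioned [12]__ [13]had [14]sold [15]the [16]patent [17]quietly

The marked gap is the subject of "sold".
Its filler is the fronted wh-phrase "who", at word 1.
(The other dependency links word 4 to a gap after word 8.)

1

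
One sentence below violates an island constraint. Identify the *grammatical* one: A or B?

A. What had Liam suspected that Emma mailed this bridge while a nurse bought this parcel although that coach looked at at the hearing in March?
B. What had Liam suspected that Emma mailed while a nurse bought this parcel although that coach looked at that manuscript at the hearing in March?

In A, the wh-phrase is extracted from inside an adjunct island (introduced by "while"), which blocks movement.
In B, the extraction path crosses only that-complement boundaries, which are transparent.
So B is grammatical.

B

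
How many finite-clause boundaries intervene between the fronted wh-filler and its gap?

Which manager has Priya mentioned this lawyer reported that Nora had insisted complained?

3

"which manager" is extracted from the subject of "complained".
Boundaries crossed, outermost first: [Ø], [that], [Ø] — 3 in total.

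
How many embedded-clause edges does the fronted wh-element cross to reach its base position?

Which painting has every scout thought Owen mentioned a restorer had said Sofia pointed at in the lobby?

3

"which painting" is extracted from the PP object of "pointed".
Boundaries crossed, outermost first: [Ø], [Ø], [Ø] — 3 in total.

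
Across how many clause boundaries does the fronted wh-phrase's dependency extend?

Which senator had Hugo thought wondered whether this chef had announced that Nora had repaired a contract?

"which senator" is extracted from the subject of "wondered".
Boundaries crossed, outermost first: [Ø] — 1 in total.

1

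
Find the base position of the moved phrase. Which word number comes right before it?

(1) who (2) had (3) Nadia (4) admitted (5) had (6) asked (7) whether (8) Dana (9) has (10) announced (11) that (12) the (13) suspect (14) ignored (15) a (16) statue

4

The displaced element is "who" (word 1).
It is linked across 1 clause boundary (Ø).
It functions as the subject of "asked", so the gap sits immediately after word 4 ("admitted").
Base order: Nadia had admitted that who had asked whether Dana has announced that the suspect ignored a statue.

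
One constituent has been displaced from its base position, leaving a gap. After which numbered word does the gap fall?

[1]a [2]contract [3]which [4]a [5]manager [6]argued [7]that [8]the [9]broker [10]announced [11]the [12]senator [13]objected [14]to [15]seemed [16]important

The displaced element is "a contract" (word 2).
It is linked across 2 clause boundaries (that → Ø).
It functions as the object of the preposition "to" of "objected", so the gap sits immediately after word 14 ("to").
Base order: A manager argued that the broker announced the senator objected to a contract.

14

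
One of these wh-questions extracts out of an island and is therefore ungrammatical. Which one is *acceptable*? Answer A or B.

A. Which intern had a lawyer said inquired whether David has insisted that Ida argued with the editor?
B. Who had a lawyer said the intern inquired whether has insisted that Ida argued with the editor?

A

In B, the wh-phrase is extracted from inside a wh-island (introduced by "whether"), which blocks movement.
In A, the extraction path crosses only that-complement boundaries, which are transparent.
So A is grammatical.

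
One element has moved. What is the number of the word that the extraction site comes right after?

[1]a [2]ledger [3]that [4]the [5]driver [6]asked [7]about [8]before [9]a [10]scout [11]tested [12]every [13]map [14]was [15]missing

The displaced element is "a ledger" (word 2).
It functions as the object of the preposition "about" of "asked", so the gap sits immediately after word 7 ("about").
Base order: The driver asked about a ledger before a scout tested every map.

7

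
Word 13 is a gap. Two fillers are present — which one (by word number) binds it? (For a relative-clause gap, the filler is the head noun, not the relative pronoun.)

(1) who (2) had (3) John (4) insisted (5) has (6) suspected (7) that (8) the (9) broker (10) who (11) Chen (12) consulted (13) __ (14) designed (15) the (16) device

The marked gap is inside the relative clause, the direct object of "consulted".
Its filler is the head noun "broker" (via "who"), at word 9.
(The other dependency links word 1 to a gap after word 4.)

9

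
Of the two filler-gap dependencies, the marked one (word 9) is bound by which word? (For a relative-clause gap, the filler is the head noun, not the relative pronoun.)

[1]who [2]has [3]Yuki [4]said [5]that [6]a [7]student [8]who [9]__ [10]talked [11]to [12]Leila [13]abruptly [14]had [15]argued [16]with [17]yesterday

7

The marked gap is inside the relative clause, the subject of "talked".
Its filler is the head noun "student" (via "who"), at word 7.
(The other dependency links word 1 to a gap after word 16.)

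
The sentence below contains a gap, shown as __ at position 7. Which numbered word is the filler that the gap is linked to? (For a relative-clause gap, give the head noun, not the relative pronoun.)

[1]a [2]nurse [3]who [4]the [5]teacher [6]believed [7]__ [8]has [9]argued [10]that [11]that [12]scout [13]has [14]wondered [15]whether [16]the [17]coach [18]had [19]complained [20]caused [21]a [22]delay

2

The gap at 7 is the subject of "argued", inside a relative clause.
The relative pronoun is "who" (word 3); it is bound by the head noun immediately before it.
Its filler is the head noun "nurse", at word 2.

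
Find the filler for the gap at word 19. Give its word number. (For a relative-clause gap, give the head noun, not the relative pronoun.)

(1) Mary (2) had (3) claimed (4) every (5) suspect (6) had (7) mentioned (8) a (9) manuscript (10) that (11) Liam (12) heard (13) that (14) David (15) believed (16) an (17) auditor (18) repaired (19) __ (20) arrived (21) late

9

The gap at 19 is the object of "repaired", inside a relative clause.
The relative pronoun is "that" (word 10); it is bound by the head noun immediately before it.
Its filler is the head noun "manuscript", at word 9.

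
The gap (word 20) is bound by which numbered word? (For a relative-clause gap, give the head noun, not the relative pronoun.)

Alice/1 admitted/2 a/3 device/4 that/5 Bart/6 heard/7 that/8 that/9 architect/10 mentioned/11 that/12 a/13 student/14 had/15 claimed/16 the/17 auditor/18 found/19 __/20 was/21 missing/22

4

The gap at 20 is the object of "found", inside a relative clause.
The relative pronoun is "that" (word 5); it is bound by the head noun immediately before it.
Its filler is the head noun "device", at word 4.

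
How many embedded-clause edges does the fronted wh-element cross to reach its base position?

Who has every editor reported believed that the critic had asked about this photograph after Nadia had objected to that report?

"who" is extracted from the subject of "believed".
Boundaries crossed, outermost first: [Ø] — 1 in total.

1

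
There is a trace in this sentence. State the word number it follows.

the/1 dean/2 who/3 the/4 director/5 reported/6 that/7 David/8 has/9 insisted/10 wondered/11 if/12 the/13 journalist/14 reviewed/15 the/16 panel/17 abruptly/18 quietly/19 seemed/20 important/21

10

The displaced element is "the dean" (word 2).
It is linked across 2 clause boundaries (that → Ø).
It functions as the subject of "wondered", so the gap sits immediately after word 10 ("insisted").
Base order: The director reported that David has insisted that the dean wondered if the journalist reviewed the panel abruptly quietly.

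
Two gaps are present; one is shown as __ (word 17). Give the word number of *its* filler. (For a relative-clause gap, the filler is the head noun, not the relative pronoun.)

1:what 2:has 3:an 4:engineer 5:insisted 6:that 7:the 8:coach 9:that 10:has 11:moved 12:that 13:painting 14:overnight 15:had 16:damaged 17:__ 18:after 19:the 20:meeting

The marked gap is the direct object of "damaged".
Its filler is the fronted wh-phrase "what", at word 1.
(The other dependency links word 8 to a gap after word 9.)

1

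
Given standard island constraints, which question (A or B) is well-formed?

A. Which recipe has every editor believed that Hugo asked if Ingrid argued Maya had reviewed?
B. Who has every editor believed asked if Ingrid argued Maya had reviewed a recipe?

B

In A, the wh-phrase is extracted from inside a wh-island (introduced by "if"), which blocks movement.
In B, the extraction path crosses only that-complement boundaries, which are transparent.
So B is grammatical.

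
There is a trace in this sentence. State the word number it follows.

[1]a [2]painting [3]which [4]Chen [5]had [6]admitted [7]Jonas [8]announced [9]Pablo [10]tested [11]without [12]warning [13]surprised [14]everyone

The displaced element is "a painting" (word 2).
It is linked across 2 clause boundaries (Ø → Ø).
It functions as the direct object of "tested", so the gap sits immediately after word 10 ("tested").
Base order: Chen had admitted Jonas announced Pablo tested a painting without warning.

10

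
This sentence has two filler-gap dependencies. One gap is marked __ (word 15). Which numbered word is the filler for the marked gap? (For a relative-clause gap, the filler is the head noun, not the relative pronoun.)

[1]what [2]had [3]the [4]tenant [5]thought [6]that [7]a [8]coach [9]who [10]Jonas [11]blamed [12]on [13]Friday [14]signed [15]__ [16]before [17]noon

The marked gap is the direct object of "signed".
Its filler is the fronted wh-phrase "what", at word 1.
(The other dependency links word 8 to a gap after word 11.)

1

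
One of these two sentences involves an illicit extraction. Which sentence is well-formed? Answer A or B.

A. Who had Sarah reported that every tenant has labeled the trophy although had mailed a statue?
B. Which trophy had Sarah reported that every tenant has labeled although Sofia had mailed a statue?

In A, the wh-phrase is extracted from inside an adjunct island (introduced by "although"), which blocks movement.
In B, the extraction path crosses only that-complement boundaries, which are transparent.
So B is grammatical.

B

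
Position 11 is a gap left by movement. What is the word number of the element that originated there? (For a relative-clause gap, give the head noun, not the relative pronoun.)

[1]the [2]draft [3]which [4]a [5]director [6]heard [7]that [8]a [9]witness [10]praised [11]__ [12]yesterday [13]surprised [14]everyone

The gap at 11 is the object of "praised", inside a relative clause.
The relative pronoun is "which" (word 3); it is bound by the head noun immediately before it.
Its filler is the head noun "draft", at word 2.

2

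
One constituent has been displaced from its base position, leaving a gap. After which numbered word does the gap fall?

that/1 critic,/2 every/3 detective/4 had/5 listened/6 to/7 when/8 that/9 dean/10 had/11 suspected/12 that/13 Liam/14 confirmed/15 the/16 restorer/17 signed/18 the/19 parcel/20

7

The displaced element is "that critic" (word 2).
It functions as the object of the preposition "to" of "listened", so the gap sits immediately after word 7 ("to").
Base order: Every detective had listened to that critic when that dean had suspected that Liam confirmed the restorer signed the parcel.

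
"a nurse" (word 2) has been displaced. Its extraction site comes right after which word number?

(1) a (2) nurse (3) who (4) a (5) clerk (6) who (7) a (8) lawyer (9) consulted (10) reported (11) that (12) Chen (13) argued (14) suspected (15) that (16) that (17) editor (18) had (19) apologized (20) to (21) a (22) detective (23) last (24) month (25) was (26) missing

The displaced element is "a nurse" (word 2).
It is linked across 2 clause boundaries (that → Ø).
It functions as the subject of "suspected", so the gap sits immediately after word 13 ("argued").
Base order: A clerk who a lawyer consulted reported that Chen argued that a nurse suspected that that editor had apologized to a detective last month.

13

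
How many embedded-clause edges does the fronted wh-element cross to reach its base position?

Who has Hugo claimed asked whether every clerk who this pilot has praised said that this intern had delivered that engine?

"who" is extracted from the subject of "asked".
Boundaries crossed, outermost first: [Ø] — 1 in total.

1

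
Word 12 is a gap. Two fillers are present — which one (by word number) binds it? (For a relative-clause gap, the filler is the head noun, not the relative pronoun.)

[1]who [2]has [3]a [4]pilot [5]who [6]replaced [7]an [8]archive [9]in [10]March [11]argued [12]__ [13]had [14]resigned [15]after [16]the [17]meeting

1

The marked gap is the subject of "resigned".
Its filler is the fronted wh-phrase "who", at word 1.
(The other dependency links word 4 to a gap after word 5.)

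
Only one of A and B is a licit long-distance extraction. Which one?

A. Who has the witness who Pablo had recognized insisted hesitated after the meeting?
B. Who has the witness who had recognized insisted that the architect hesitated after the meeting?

A

In B, the wh-phrase is extracted from inside a complex-NP island (relative clause) (introduced by "who"), which blocks movement.
In A, the extraction path crosses only that-complement boundaries, which are transparent.
So A is grammatical.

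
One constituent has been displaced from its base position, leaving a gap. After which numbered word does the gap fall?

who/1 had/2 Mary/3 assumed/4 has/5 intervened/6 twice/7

4

The displaced element is "who" (word 1).
It is linked across 1 clause boundary (Ø).
It functions as the subject of "intervened", so the gap sits immediately after word 4 ("assumed").
Base order: Mary had assumed that who has intervened twice.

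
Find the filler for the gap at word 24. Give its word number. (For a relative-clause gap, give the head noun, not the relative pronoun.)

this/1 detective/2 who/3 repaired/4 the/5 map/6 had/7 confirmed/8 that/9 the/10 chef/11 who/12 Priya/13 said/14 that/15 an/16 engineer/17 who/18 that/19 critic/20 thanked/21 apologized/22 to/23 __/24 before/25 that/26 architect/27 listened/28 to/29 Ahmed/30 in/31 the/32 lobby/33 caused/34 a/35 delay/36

11

The gap at 24 is the prepositional object of "apologized", inside a relative clause.
The relative pronoun is "who" (word 12); it is bound by the head noun immediately before it.
Its filler is the head noun "chef", at word 11.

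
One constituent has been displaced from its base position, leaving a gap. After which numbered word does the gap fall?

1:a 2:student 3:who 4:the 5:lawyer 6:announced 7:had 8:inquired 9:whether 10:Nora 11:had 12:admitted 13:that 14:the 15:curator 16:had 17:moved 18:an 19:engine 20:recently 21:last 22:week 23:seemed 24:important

The displaced element is "a student" (word 2).
It is linked across 1 clause boundary (Ø).
It functions as the subject of "inquired", so the gap sits immediately after word 6 ("announced").
Base order: The lawyer announced that a student had inquired whether Nora had admitted that the curator had moved an engine recently last week.

6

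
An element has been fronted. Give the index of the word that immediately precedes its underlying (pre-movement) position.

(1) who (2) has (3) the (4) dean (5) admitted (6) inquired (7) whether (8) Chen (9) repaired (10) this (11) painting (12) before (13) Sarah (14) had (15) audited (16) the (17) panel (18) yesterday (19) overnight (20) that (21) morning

5

The displaced element is "who" (word 1).
It is linked across 1 clause boundary (Ø).
It functions as the subject of "inquired", so the gap sits immediately after word 5 ("admitted").
Base order: The dean has admitted that who inquired whether Chen repaired this painting before Sarah had audited the panel yesterday overnight that morning.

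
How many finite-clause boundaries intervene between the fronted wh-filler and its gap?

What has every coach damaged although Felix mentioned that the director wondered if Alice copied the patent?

0

"what" originates inside the matrix clause — no clause boundary is crossed.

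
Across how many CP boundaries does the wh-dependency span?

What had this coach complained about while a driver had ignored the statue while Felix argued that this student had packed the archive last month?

0

"what" originates inside the matrix clause — no clause boundary is crossed.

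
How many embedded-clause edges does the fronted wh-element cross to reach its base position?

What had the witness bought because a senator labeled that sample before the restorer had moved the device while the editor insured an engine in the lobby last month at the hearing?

0

"what" originates inside the matrix clause — no clause boundary is crossed.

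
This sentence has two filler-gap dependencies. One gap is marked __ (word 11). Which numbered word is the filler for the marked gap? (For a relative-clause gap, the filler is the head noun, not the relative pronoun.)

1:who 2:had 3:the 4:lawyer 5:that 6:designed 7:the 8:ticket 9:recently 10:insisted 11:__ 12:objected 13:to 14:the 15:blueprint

The marked gap is the subject of "objected".
Its filler is the fronted wh-phrase "who", at word 1.
(The other dependency links word 4 to a gap after word 5.)

1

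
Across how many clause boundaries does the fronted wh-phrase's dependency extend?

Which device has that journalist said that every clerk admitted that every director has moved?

2

"which device" is extracted from the object of "moved".
Boundaries crossed, outermost first: [that], [that] — 2 in total.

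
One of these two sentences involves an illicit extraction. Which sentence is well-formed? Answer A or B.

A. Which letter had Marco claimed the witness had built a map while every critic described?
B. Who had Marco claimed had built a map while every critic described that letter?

B

In A, the wh-phrase is extracted from inside an adjunct island (introduced by "while"), which blocks movement.
In B, the extraction path crosses only that-complement boundaries, which are transparent.
So B is grammatical.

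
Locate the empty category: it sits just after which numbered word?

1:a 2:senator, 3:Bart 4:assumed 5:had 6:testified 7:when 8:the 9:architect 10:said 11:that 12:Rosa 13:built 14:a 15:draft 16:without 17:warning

4

The displaced element is "a senator" (word 2).
It is linked across 1 clause boundary (Ø).
It functions as the subject of "testified", so the gap sits immediately after word 4 ("assumed").
Base order: Bart assumed that a senator had testified when the architect said that Rosa built a draft without warning.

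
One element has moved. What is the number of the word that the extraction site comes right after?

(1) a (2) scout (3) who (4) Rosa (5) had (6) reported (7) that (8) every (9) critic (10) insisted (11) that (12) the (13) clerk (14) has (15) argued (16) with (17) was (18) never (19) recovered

16

The displaced element is "a scout" (word 2).
It is linked across 2 clause boundaries (that → that).
It functions as the object of the preposition "with" of "argued", so the gap sits immediately after word 16 ("with").
Base order: Rosa had reported that every critic insisted that the clerk has argued with a scout.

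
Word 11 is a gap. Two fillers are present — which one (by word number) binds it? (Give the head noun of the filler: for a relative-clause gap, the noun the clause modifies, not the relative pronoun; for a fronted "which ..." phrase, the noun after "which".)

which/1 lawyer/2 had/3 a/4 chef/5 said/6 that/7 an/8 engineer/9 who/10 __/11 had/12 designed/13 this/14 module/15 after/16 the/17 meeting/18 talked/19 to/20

The marked gap is inside the relative clause, the subject of "designed".
Its filler is the head noun "engineer" (via "who"), at word 9.
(The other dependency links word 2 to a gap after word 20.)

9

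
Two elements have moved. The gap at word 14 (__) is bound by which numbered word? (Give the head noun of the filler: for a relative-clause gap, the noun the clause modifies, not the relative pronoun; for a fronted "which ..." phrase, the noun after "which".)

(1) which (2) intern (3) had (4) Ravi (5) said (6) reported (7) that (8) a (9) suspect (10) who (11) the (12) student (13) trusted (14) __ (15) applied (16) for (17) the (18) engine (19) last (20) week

9

The marked gap is inside the relative clause, the direct object of "trusted".
Its filler is the head noun "suspect" (via "who"), at word 9.
(The other dependency links word 2 to a gap after word 5.)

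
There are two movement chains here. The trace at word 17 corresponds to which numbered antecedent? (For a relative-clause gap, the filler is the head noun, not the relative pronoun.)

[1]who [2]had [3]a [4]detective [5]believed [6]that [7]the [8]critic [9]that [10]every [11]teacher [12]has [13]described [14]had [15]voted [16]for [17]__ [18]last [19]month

The marked gap is the object of the preposition "for" of "voted".
Its filler is the fronted wh-phrase "who", at word 1.
(The other dependency links word 8 to a gap after word 13.)

1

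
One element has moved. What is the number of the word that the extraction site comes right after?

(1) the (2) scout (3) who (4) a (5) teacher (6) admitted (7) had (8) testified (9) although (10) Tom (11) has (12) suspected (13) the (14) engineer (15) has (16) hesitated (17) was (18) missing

The displaced element is "the scout" (word 2).
It is linked across 1 clause boundary (Ø).
It functions as the subject of "testified", so the gap sits immediately after word 6 ("admitted").
Base order: A teacher admitted that the scout had testified although Tom has suspected the engineer has hesitated.

6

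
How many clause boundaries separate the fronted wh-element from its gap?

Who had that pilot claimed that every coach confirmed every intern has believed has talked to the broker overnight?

"who" is extracted from the subject of "talked".
Boundaries crossed, outermost first: [that], [Ø], [Ø] — 3 in total.

3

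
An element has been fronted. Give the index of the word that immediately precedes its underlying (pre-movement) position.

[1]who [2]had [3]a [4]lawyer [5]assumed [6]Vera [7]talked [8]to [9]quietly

8

The displaced element is "who" (word 1).
It is linked across 1 clause boundary (Ø).
It functions as the object of the preposition "to" of "talked", so the gap sits immediately after word 8 ("to").
Base order: A lawyer had assumed Vera talked to who quietly.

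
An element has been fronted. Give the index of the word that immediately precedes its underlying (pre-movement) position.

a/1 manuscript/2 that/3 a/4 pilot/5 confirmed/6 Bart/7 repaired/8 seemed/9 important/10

The displaced element is "a manuscript" (word 2).
It is linked across 1 clause boundary (Ø).
It functions as the direct object of "repaired", so the gap sits immediately after word 8 ("repaired").
Base order: A pilot confirmed Bart repaired a manuscript.

8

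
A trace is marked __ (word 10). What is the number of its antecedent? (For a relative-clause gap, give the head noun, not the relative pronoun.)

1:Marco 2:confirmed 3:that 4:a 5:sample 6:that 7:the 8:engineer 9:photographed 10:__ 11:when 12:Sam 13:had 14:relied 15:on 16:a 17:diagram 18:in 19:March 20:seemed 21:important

The gap at 10 is the object of "photographed", inside a relative clause.
The relative pronoun is "that" (word 6); it is bound by the head noun immediately before it.
Its filler is the head noun "sample", at word 5.

5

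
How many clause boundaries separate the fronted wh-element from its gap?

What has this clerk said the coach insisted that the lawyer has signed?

2

"what" is extracted from the object of "signed".
Boundaries crossed, outermost first: [Ø], [that] — 2 in total.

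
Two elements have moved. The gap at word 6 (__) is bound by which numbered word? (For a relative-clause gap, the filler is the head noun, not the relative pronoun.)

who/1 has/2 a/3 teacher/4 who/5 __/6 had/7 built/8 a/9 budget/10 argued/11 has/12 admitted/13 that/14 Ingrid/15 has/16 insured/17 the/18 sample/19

4

The marked gap is inside the relative clause, the subject of "built".
Its filler is the head noun "teacher" (via "who"), at word 4.
(The other dependency links word 1 to a gap after word 11.)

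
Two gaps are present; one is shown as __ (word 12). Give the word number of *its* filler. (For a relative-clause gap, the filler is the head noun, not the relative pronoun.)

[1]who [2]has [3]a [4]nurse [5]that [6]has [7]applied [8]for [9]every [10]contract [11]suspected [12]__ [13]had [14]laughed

1

The marked gap is the subject of "laughed".
Its filler is the fronted wh-phrase "who", at word 1.
(The other dependency links word 4 to a gap after word 5.)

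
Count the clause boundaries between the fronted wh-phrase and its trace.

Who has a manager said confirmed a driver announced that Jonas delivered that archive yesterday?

1

"who" is extracted from the subject of "confirmed".
Boundaries crossed, outermost first: [Ø] — 1 in total.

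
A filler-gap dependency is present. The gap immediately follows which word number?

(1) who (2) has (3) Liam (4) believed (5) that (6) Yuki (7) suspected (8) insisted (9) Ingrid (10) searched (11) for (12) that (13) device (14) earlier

The displaced element is "who" (word 1).
It is linked across 2 clause boundaries (that → Ø).
It functions as the subject of "insisted", so the gap sits immediately after word 7 ("suspected").
Base order: Liam has believed that Yuki suspected who insisted Ingrid searched for that device earlier.

7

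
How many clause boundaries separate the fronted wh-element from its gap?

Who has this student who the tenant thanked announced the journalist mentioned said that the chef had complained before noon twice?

2

"who" is extracted from the subject of "said".
Boundaries crossed, outermost first: [Ø], [Ø] — 2 in total.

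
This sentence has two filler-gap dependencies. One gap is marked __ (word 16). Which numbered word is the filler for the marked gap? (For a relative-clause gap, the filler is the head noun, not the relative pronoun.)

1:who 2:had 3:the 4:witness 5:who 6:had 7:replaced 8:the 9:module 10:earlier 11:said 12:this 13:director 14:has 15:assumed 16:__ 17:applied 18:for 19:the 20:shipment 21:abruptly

1

The marked gap is the subject of "applied".
Its filler is the fronted wh-phrase "who", at word 1.
(The other dependency links word 4 to a gap after word 5.)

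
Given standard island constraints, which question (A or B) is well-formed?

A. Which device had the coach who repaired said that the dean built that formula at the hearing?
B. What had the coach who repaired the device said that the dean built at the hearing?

In A, the wh-phrase is extracted from inside a complex-NP island (relative clause) (introduced by "who"), which blocks movement.
In B, the extraction path crosses only that-complement boundaries, which are transparent.
So B is grammatical.

B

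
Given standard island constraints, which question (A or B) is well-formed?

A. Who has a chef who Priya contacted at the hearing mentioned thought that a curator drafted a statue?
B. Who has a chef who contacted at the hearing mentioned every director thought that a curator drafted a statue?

A

In B, the wh-phrase is extracted from inside a complex-NP island (relative clause) (introduced by "who"), which blocks movement.
In A, the extraction path crosses only that-complement boundaries, which are transparent.
So A is grammatical.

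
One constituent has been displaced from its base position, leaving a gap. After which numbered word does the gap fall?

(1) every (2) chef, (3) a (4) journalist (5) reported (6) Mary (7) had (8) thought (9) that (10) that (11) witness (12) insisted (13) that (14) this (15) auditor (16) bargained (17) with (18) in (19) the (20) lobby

17

The displaced element is "every chef" (word 2).
It is linked across 3 clause boundaries (Ø → that → that).
It functions as the object of the preposition "with" of "bargained", so the gap sits immediately after word 17 ("with").
Base order: A journalist reported Mary had thought that that witness insisted that this auditor bargained with every chef in the lobby.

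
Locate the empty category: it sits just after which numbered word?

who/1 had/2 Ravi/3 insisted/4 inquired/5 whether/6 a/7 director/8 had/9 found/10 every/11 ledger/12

4

The displaced element is "who" (word 1).
It is linked across 1 clause boundary (Ø).
It functions as the subject of "inquired", so the gap sits immediately after word 4 ("insisted").
Base order: Ravi had insisted that who inquired whether a director had found every ledger.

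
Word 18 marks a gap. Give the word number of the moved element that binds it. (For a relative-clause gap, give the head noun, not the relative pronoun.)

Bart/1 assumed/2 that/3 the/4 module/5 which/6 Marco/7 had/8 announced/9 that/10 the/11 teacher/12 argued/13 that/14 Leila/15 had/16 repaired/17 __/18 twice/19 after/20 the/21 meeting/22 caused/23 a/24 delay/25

5

The gap at 18 is the object of "repaired", inside a relative clause.
The relative pronoun is "which" (word 6); it is bound by the head noun immediately before it.
Its filler is the head noun "module", at word 5.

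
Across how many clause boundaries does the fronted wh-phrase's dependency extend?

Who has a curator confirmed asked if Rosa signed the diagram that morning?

"who" is extracted from the subject of "asked".
Boundaries crossed, outermost first: [Ø] — 1 in total.

1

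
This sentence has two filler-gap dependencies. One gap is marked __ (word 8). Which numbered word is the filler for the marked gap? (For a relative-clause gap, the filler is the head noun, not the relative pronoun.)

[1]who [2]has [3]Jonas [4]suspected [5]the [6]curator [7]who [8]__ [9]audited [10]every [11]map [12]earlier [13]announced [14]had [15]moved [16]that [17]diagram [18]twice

6

The marked gap is inside the relative clause, the subject of "audited".
Its filler is the head noun "curator" (via "who"), at word 6.
(The other dependency links word 1 to a gap after word 13.)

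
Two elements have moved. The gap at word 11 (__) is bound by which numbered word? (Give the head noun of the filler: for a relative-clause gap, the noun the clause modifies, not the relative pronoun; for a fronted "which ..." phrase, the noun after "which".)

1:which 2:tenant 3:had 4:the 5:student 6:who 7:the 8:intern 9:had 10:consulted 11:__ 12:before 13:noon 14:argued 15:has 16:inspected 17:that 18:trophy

5

The marked gap is inside the relative clause, the direct object of "consulted".
Its filler is the head noun "student" (via "who"), at word 5.
(The other dependency links word 2 to a gap after word 14.)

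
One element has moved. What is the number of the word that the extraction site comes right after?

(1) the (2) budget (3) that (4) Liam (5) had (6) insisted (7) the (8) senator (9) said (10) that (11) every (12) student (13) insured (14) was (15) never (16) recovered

The displaced element is "the budget" (word 2).
It is linked across 2 clause boundaries (Ø → that).
It functions as the direct object of "insured", so the gap sits immediately after word 13 ("insured").
Base order: Liam had insisted the senator said that every student insured the budget.

13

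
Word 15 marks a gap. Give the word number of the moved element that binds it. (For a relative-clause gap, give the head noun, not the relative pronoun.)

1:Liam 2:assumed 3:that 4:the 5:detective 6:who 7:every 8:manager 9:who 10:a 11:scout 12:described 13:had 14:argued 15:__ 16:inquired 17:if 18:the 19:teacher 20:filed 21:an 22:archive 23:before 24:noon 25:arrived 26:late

5

The gap at 15 is the subject of "inquired", inside a relative clause.
The relative pronoun is "who" (word 6); it is bound by the head noun immediately before it.
Its filler is the head noun "detective", at word 5.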